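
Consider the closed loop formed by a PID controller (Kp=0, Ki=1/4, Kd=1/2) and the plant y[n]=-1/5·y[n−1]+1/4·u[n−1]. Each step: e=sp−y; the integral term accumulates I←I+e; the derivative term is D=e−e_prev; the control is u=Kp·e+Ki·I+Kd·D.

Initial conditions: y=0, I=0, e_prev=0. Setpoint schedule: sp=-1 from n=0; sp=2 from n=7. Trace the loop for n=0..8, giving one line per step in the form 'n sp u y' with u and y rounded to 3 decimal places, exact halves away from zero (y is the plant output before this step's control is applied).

0 -1 -0.750 0.000
1 -1 -0.359 -0.188
2 -1 -0.758 -0.052
3 -1 -0.832 -0.179
4 -1 -1.106 -0.172
5 -1 -1.257 -0.242
6 -1 -1.463 -0.266
7 2 0.626 -0.313
8 2 -0.718 0.219

(exact arithmetic carried between steps; '≈' marks a value shown rounded to 6 d.p. or computed from one; I and e_prev carry over from the previous line; the table rounds u and y to 3 d.p., halves away from zero)
n=0: y=0, sp=-1, e=sp−y=-1; I=-1, D=e−e_prev=-1; u=0·(-1)+1/4·(-1)+1/2·(-1)=-0.75; next y=-1/5·0+1/4·(-0.75)=-0.1875
n=1: y=-0.1875, sp=-1, e=sp−y=-0.8125; I=-1.8125, D=e−e_prev=0.1875; u=0·(-0.8125)+1/4·(-1.8125)+1/2·0.1875=-0.359375; next y=-1/5·(-0.1875)+1/4·(-0.359375)≈-0.052344
n=2: y≈-0.052344, sp=-1, e=sp−y≈-0.947656; I≈-2.760156, D=e−e_prev≈-0.135156; u=0·(-0.947656)+1/4·(-2.760156)+1/2·(-0.135156)≈-0.757617; next y=-1/5·(-0.052344)+1/4·(-0.757617)≈-0.178936
n=3: y≈-0.178936, sp=-1, e=sp−y≈-0.821064; I≈-3.581221, D=e−e_prev≈0.126592; u=0·(-0.821064)+1/4·(-3.581221)+1/2·0.126592≈-0.832009; next y=-1/5·(-0.178936)+1/4·(-0.832009)≈-0.172215
n=4: y≈-0.172215, sp=-1, e=sp−y≈-0.827785; I≈-4.409005, D=e−e_prev≈-0.006720; u=0·(-0.827785)+1/4·(-4.409005)+1/2·(-0.006720)≈-1.105612; next y=-1/5·(-0.172215)+1/4·(-1.105612)≈-0.241960
n=5: y≈-0.241960, sp=-1, e=sp−y≈-0.758040; I≈-5.167046, D=e−e_prev≈0.069745; u=0·(-0.758040)+1/4·(-5.167046)+1/2·0.069745≈-1.256889; next y=-1/5·(-0.241960)+1/4·(-1.256889)≈-0.265830
n=6: y≈-0.265830, sp=-1, e=sp−y≈-0.734170; I≈-5.901215, D=e−e_prev≈0.023870; u=0·(-0.734170)+1/4·(-5.901215)+1/2·0.023870≈-1.463369; next y=-1/5·(-0.265830)+1/4·(-1.463369)≈-0.312676
n=7: y≈-0.312676, sp=2, e=sp−y≈2.312676; I≈-3.588539, D=e−e_prev≈3.046846; u=0·2.312676+1/4·(-3.588539)+1/2·3.046846≈0.626288; next y=-1/5·(-0.312676)+1/4·0.626288≈0.219107
n=8: y≈0.219107, sp=2, e=sp−y≈1.780893; I≈-1.807646, D=e−e_prev≈-0.531783; u=0·1.780893+1/4·(-1.807646)+1/2·(-0.531783)≈-0.717803; next y=-1/5·0.219107+1/4·(-0.717803)≈-0.223272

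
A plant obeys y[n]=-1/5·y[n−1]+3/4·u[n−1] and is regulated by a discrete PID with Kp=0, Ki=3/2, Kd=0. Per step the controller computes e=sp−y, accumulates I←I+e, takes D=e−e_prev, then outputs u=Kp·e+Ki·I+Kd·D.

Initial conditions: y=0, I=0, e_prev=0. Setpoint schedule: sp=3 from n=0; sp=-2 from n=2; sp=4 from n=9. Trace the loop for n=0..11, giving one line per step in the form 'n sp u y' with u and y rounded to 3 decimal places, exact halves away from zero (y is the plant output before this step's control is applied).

(exact arithmetic carried between steps; '≈' marks a value shown rounded to 6 d.p. or computed from one; I and e_prev carry over from the previous line; the table rounds u and y to 3 d.p., halves away from zero)
n=0: y=0, sp=3, e=sp−y=3; I=3, D=e−e_prev=3; u=0·3+3/2·3+0·3=4.5; next y=-1/5·0+3/4·4.5=3.375
n=1: y=3.375, sp=3, e=sp−y=-0.375; I=2.625, D=e−e_prev=-3.375; u=0·(-0.375)+3/2·2.625+0·(-3.375)=3.9375; next y=-1/5·3.375+3/4·3.9375=2.278125
n=2: y=2.278125, sp=-2, e=sp−y=-4.278125; I=-1.653125, D=e−e_prev=-3.903125; u=0·(-4.278125)+3/2·(-1.653125)+0·(-3.903125)≈-2.479688; next y=-1/5·2.278125+3/4·(-2.479688)≈-2.315391
n=3: y≈-2.315391, sp=-2, e=sp−y≈0.315391; I≈-1.337734, D=e−e_prev≈4.593516; u=0·0.315391+3/2·(-1.337734)+0·4.593516≈-2.006602; next y=-1/5·(-2.315391)+3/4·(-2.006602)≈-1.041873
n=4: y≈-1.041873, sp=-2, e=sp−y≈-0.958127; I≈-2.295861, D=e−e_prev≈-1.273518; u=0·(-0.958127)+3/2·(-2.295861)+0·(-1.273518)≈-3.443792; next y=-1/5·(-1.041873)+3/4·(-3.443792)≈-2.374469
n=5: y≈-2.374469, sp=-2, e=sp−y≈0.374469; I≈-1.921392, D=e−e_prev≈1.332596; u=0·0.374469+3/2·(-1.921392)+0·1.332596≈-2.882088; next y=-1/5·(-2.374469)+3/4·(-2.882088)≈-1.686672
n=6: y≈-1.686672, sp=-2, e=sp−y≈-0.313328; I≈-2.234720, D=e−e_prev≈-0.687797; u=0·(-0.313328)+3/2·(-2.234720)+0·(-0.687797)≈-3.352080; next y=-1/5·(-1.686672)+3/4·(-3.352080)≈-2.176725
n=7: y≈-2.176725, sp=-2, e=sp−y≈0.176725; I≈-2.057994, D=e−e_prev≈0.490053; u=0·0.176725+3/2·(-2.057994)+0·0.490053≈-3.086992; next y=-1/5·(-2.176725)+3/4·(-3.086992)≈-1.879899
n=8: y≈-1.879899, sp=-2, e=sp−y≈-0.120101; I≈-2.178096, D=e−e_prev≈-0.296827; u=0·(-0.120101)+3/2·(-2.178096)+0·(-0.296827)≈-3.267144; next y=-1/5·(-1.879899)+3/4·(-3.267144)≈-2.074378
n=9: y≈-2.074378, sp=4, e=sp−y≈6.074378; I≈3.896282, D=e−e_prev≈6.194479; u=0·6.074378+3/2·3.896282+0·6.194479≈5.844423; next y=-1/5·(-2.074378)+3/4·5.844423≈4.798193
n=10: y≈4.798193, sp=4, e=sp−y≈-0.798193; I≈3.098089, D=e−e_prev≈-6.872571; u=0·(-0.798193)+3/2·3.098089+0·(-6.872571)≈4.647134; next y=-1/5·4.798193+3/4·4.647134≈2.525712
n=11: y≈2.525712, sp=4, e=sp−y≈1.474288; I≈4.572377, D=e−e_prev≈2.272482; u=0·1.474288+3/2·4.572377+0·2.272482≈6.858566; next y=-1/5·2.525712+3/4·6.858566≈4.638782

0 3 4.500 0.000
1 3 3.938 3.375
2 -2 -2.480 2.278
3 -2 -2.007 -2.315
4 -2 -3.444 -1.042
5 -2 -2.882 -2.374
6 -2 -3.352 -1.687
7 -2 -3.087 -2.177
8 -2 -3.267 -1.880
9 4 5.844 -2.074
10 4 4.647 4.798
11 4 6.859 2.526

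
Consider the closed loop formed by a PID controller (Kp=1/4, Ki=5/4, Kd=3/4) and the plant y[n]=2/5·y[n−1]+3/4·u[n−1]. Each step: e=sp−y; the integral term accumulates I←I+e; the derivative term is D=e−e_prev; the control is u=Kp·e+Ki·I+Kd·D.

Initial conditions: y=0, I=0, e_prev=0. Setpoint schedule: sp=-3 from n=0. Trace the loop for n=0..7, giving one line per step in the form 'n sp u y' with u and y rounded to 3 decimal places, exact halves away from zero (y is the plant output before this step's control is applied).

0 -3 -6.750 0.000
1 -3 3.141 -5.063
2 -3 -10.212 0.330
3 -3 7.349 -7.527
4 -3 -15.448 2.501
5 -3 14.641 -10.586
6 -3 -24.689 6.747
7 -3 26.898 -15.818

(exact arithmetic carried between steps; '≈' marks a value shown rounded to 6 d.p. or computed from one; I and e_prev carry over from the previous line; the table rounds u and y to 3 d.p., halves away from zero)
n=0: y=0, sp=-3, e=sp−y=-3; I=-3, D=e−e_prev=-3; u=1/4·(-3)+5/4·(-3)+3/4·(-3)=-6.75; next y=2/5·0+3/4·(-6.75)=-5.0625
n=1: y=-5.0625, sp=-3, e=sp−y=2.0625; I=-0.9375, D=e−e_prev=5.0625; u=1/4·2.0625+5/4·(-0.9375)+3/4·5.0625=3.140625; next y=2/5·(-5.0625)+3/4·3.140625≈0.330469
n=2: y≈0.330469, sp=-3, e=sp−y≈-3.330469; I≈-4.267969, D=e−e_prev≈-5.392969; u=1/4·(-3.330469)+5/4·(-4.267969)+3/4·(-5.392969)≈-10.212305; next y=2/5·0.330469+3/4·(-10.212305)≈-7.527041
n=3: y≈-7.527041, sp=-3, e=sp−y≈4.527041; I≈0.259072, D=e−e_prev≈7.857510; u=1/4·4.527041+5/4·0.259072+3/4·7.857510≈7.348733; next y=2/5·(-7.527041)+3/4·7.348733≈2.500733
n=4: y≈2.500733, sp=-3, e=sp−y≈-5.500733; I≈-5.241661, D=e−e_prev≈-10.027774; u=1/4·(-5.500733)+5/4·(-5.241661)+3/4·(-10.027774)≈-15.448090; next y=2/5·2.500733+3/4·(-15.448090)≈-10.585774
n=5: y≈-10.585774, sp=-3, e=sp−y≈7.585774; I≈2.344113, D=e−e_prev≈13.086508; u=1/4·7.585774+5/4·2.344113+3/4·13.086508≈14.641466; next y=2/5·(-10.585774)+3/4·14.641466≈6.746790
n=6: y≈6.746790, sp=-3, e=sp−y≈-9.746790; I≈-7.402676, D=e−e_prev≈-17.332564; u=1/4·(-9.746790)+5/4·(-7.402676)+3/4·(-17.332564)≈-24.689466; next y=2/5·6.746790+3/4·(-24.689466)≈-15.818384
n=7: y≈-15.818384, sp=-3, e=sp−y≈12.818384; I≈5.415707, D=e−e_prev≈22.565174; u=1/4·12.818384+5/4·5.415707+3/4·22.565174≈26.898110; next y=2/5·(-15.818384)+3/4·26.898110≈13.846229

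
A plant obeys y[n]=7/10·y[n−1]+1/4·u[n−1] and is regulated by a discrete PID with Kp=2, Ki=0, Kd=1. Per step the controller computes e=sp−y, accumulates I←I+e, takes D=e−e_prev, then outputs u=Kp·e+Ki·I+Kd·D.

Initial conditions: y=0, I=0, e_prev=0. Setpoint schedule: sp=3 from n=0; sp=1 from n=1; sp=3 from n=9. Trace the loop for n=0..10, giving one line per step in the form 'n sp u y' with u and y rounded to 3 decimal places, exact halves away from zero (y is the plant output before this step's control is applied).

(exact arithmetic carried between steps; '≈' marks a value shown rounded to 6 d.p. or computed from one; I and e_prev carry over from the previous line; the table rounds u and y to 3 d.p., halves away from zero)
n=0: y=0, sp=3, e=sp−y=3; I=3, D=e−e_prev=3; u=2·3+0·3+1·3=9; next y=7/10·0+1/4·9=2.25
n=1: y=2.25, sp=1, e=sp−y=-1.25; I=1.75, D=e−e_prev=-4.25; u=2·(-1.25)+0·1.75+1·(-4.25)=-6.75; next y=7/10·2.25+1/4·(-6.75)=-0.1125
n=2: y=-0.1125, sp=1, e=sp−y=1.1125; I=2.8625, D=e−e_prev=2.3625; u=2·1.1125+0·2.8625+1·2.3625=4.5875; next y=7/10·(-0.1125)+1/4·4.5875=1.068125
n=3: y=1.068125, sp=1, e=sp−y=-0.068125; I=2.794375, D=e−e_prev=-1.180625; u=2·(-0.068125)+0·2.794375+1·(-1.180625)=-1.316875; next y=7/10·1.068125+1/4·(-1.316875)≈0.418469
n=4: y≈0.418469, sp=1, e=sp−y≈0.581531; I≈3.375906, D=e−e_prev≈0.649656; u=2·0.581531+0·3.375906+1·0.649656≈1.812719; next y=7/10·0.418469+1/4·1.812719≈0.746108
n=5: y≈0.746108, sp=1, e=sp−y≈0.253892; I≈3.629798, D=e−e_prev≈-0.327639; u=2·0.253892+0·3.629798+1·(-0.327639)≈0.180145; next y=7/10·0.746108+1/4·0.180145≈0.567312
n=6: y≈0.567312, sp=1, e=sp−y≈0.432688; I≈4.062487, D=e−e_prev≈0.178796; u=2·0.432688+0·4.062487+1·0.178796≈1.044172; next y=7/10·0.567312+1/4·1.044172≈0.658161
n=7: y≈0.658161, sp=1, e=sp−y≈0.341839; I≈4.404325, D=e−e_prev≈-0.090850; u=2·0.341839+0·4.404325+1·(-0.090850)≈0.592828; next y=7/10·0.658161+1/4·0.592828≈0.608920
n=8: y≈0.608920, sp=1, e=sp−y≈0.391080; I≈4.795405, D=e−e_prev≈0.049241; u=2·0.391080+0·4.795405+1·0.049241≈0.831402; next y=7/10·0.608920+1/4·0.831402≈0.634094
n=9: y≈0.634094, sp=3, e=sp−y≈2.365906; I≈7.161311, D=e−e_prev≈1.974826; u=2·2.365906+0·7.161311+1·1.974826≈6.706637; next y=7/10·0.634094+1/4·6.706637≈2.120525
n=10: y≈2.120525, sp=3, e=sp−y≈0.879475; I≈8.040786, D=e−e_prev≈-1.486431; u=2·0.879475+0·8.040786+1·(-1.486431)≈0.272519; next y=7/10·2.120525+1/4·0.272519≈1.552497

0 3 9.000 0.000
1 1 -6.750 2.250
2 1 4.588 -0.113
3 1 -1.317 1.068
4 1 1.813 0.418
5 1 0.180 0.746
6 1 1.044 0.567
7 1 0.593 0.658
8 1 0.831 0.609
9 3 6.707 0.634
10 3 0.273 2.121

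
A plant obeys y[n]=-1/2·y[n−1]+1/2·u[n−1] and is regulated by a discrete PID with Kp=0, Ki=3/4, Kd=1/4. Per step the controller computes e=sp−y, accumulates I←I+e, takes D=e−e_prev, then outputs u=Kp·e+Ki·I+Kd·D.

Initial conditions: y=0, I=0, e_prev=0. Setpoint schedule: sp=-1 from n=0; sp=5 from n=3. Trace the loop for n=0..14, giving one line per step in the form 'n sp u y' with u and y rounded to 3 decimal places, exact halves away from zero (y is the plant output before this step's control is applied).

(exact arithmetic carried between steps; '≈' marks a value shown rounded to 6 d.p. or computed from one; I and e_prev carry over from the previous line; the table rounds u and y to 3 d.p., halves away from zero)
n=0: y=0, sp=-1, e=sp−y=-1; I=-1, D=e−e_prev=-1; u=0·(-1)+3/4·(-1)+1/4·(-1)=-1; next y=-1/2·0+1/2·(-1)=-0.5
n=1: y=-0.5, sp=-1, e=sp−y=-0.5; I=-1.5, D=e−e_prev=0.5; u=0·(-0.5)+3/4·(-1.5)+1/4·0.5=-1; next y=-1/2·(-0.5)+1/2·(-1)=-0.25
n=2: y=-0.25, sp=-1, e=sp−y=-0.75; I=-2.25, D=e−e_prev=-0.25; u=0·(-0.75)+3/4·(-2.25)+1/4·(-0.25)=-1.75; next y=-1/2·(-0.25)+1/2·(-1.75)=-0.75
n=3: y=-0.75, sp=5, e=sp−y=5.75; I=3.5, D=e−e_prev=6.5; u=0·5.75+3/4·3.5+1/4·6.5=4.25; next y=-1/2·(-0.75)+1/2·4.25=2.5
n=4: y=2.5, sp=5, e=sp−y=2.5; I=6, D=e−e_prev=-3.25; u=0·2.5+3/4·6+1/4·(-3.25)=3.6875; next y=-1/2·2.5+1/2·3.6875=0.59375
n=5: y=0.59375, sp=5, e=sp−y=4.40625; I=10.40625, D=e−e_prev=1.90625; u=0·4.40625+3/4·10.40625+1/4·1.90625=8.28125; next y=-1/2·0.59375+1/2·8.28125=3.84375
n=6: y=3.84375, sp=5, e=sp−y=1.15625; I=11.5625, D=e−e_prev=-3.25; u=0·1.15625+3/4·11.5625+1/4·(-3.25)=7.859375; next y=-1/2·3.84375+1/2·7.859375≈2.007813
n=7: y≈2.007813, sp=5, e=sp−y≈2.992188; I≈14.554688, D=e−e_prev≈1.835938; u=0·2.992188+3/4·14.554688+1/4·1.835938≈11.375; next y=-1/2·2.007813+1/2·11.375≈4.683594
n=8: y≈4.683594, sp=5, e=sp−y≈0.316406; I≈14.871094, D=e−e_prev≈-2.675781; u=0·0.316406+3/4·14.871094+1/4·(-2.675781)≈10.484375; next y=-1/2·4.683594+1/2·10.484375≈2.900391
n=9: y≈2.900391, sp=5, e=sp−y≈2.099609; I≈16.970703, D=e−e_prev≈1.783203; u=0·2.099609+3/4·16.970703+1/4·1.783203≈13.173828; next y=-1/2·2.900391+1/2·13.173828≈5.136719
n=10: y≈5.136719, sp=5, e=sp−y≈-0.136719; I≈16.833984, D=e−e_prev≈-2.236328; u=0·(-0.136719)+3/4·16.833984+1/4·(-2.236328)≈12.066406; next y=-1/2·5.136719+1/2·12.066406≈3.464844
n=11: y≈3.464844, sp=5, e=sp−y≈1.535156; I≈18.369141, D=e−e_prev≈1.671875; u=0·1.535156+3/4·18.369141+1/4·1.671875≈14.194824; next y=-1/2·3.464844+1/2·14.194824≈5.364990
n=12: y≈5.364990, sp=5, e=sp−y≈-0.364990; I≈18.004150, D=e−e_prev≈-1.900146; u=0·(-0.364990)+3/4·18.004150+1/4·(-1.900146)≈13.028076; next y=-1/2·5.364990+1/2·13.028076≈3.831543
n=13: y≈3.831543, sp=5, e=sp−y≈1.168457; I≈19.172607, D=e−e_prev≈1.533447; u=0·1.168457+3/4·19.172607+1/4·1.533447≈14.762817; next y=-1/2·3.831543+1/2·14.762817≈5.465637
n=14: y≈5.465637, sp=5, e=sp−y≈-0.465637; I≈18.706970, D=e−e_prev≈-1.634094; u=0·(-0.465637)+3/4·18.706970+1/4·(-1.634094)≈13.621704; next y=-1/2·5.465637+1/2·13.621704≈4.078033

0 -1 -1.000 0.000
1 -1 -1.000 -0.500
2 -1 -1.750 -0.250
3 5 4.250 -0.750
4 5 3.688 2.500
5 5 8.281 0.594
6 5 7.859 3.844
7 5 11.375 2.008
8 5 10.484 4.684
9 5 13.174 2.900
10 5 12.066 5.137
11 5 14.195 3.465
12 5 13.028 5.365
13 5 14.763 3.832
14 5 13.622 5.466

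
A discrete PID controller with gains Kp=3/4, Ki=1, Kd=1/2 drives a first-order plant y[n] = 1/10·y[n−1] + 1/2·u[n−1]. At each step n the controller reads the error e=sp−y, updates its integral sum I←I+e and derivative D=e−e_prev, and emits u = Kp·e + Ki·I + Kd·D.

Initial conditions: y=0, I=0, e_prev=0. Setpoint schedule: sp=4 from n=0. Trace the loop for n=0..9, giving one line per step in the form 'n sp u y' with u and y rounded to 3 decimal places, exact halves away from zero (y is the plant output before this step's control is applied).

0 4 9.000 0.000
1 4 0.875 4.500
2 4 10.753 0.888
3 4 1.759 5.465
4 4 11.671 1.426
5 4 1.983 5.978
6 4 12.156 1.590
7 4 1.916 6.237
8 4 12.477 1.581
9 4 1.734 6.397

(exact arithmetic carried between steps; '≈' marks a value shown rounded to 6 d.p. or computed from one; I and e_prev carry over from the previous line; the table rounds u and y to 3 d.p., halves away from zero)
n=0: y=0, sp=4, e=sp−y=4; I=4, D=e−e_prev=4; u=3/4·4+1·4+1/2·4=9; next y=1/10·0+1/2·9=4.5
n=1: y=4.5, sp=4, e=sp−y=-0.5; I=3.5, D=e−e_prev=-4.5; u=3/4·(-0.5)+1·3.5+1/2·(-4.5)=0.875; next y=1/10·4.5+1/2·0.875=0.8875
n=2: y=0.8875, sp=4, e=sp−y=3.1125; I=6.6125, D=e−e_prev=3.6125; u=3/4·3.1125+1·6.6125+1/2·3.6125=10.753125; next y=1/10·0.8875+1/2·10.753125≈5.465313
n=3: y≈5.465313, sp=4, e=sp−y≈-1.465313; I≈5.147188, D=e−e_prev≈-4.577813; u=3/4·(-1.465313)+1·5.147188+1/2·(-4.577813)≈1.759297; next y=1/10·5.465313+1/2·1.759297≈1.426180
n=4: y≈1.426180, sp=4, e=sp−y≈2.573820; I≈7.721008, D=e−e_prev≈4.039133; u=3/4·2.573820+1·7.721008+1/2·4.039133≈11.670939; next y=1/10·1.426180+1/2·11.670939≈5.978088
n=5: y≈5.978088, sp=4, e=sp−y≈-1.978088; I≈5.742920, D=e−e_prev≈-4.551908; u=3/4·(-1.978088)+1·5.742920+1/2·(-4.551908)≈1.983400; next y=1/10·5.978088+1/2·1.983400≈1.589509
n=6: y≈1.589509, sp=4, e=sp−y≈2.410491; I≈8.153411, D=e−e_prev≈4.388579; u=3/4·2.410491+1·8.153411+1/2·4.388579≈12.155569; next y=1/10·1.589509+1/2·12.155569≈6.236735
n=7: y≈6.236735, sp=4, e=sp−y≈-2.236735; I≈5.916676, D=e−e_prev≈-4.647226; u=3/4·(-2.236735)+1·5.916676+1/2·(-4.647226)≈1.915511; next y=1/10·6.236735+1/2·1.915511≈1.581429
n=8: y≈1.581429, sp=4, e=sp−y≈2.418571; I≈8.335247, D=e−e_prev≈4.655306; u=3/4·2.418571+1·8.335247+1/2·4.655306≈12.476828; next y=1/10·1.581429+1/2·12.476828≈6.396557
n=9: y≈6.396557, sp=4, e=sp−y≈-2.396557; I≈5.938690, D=e−e_prev≈-4.815128; u=3/4·(-2.396557)+1·5.938690+1/2·(-4.815128)≈1.733708; next y=1/10·6.396557+1/2·1.733708≈1.506510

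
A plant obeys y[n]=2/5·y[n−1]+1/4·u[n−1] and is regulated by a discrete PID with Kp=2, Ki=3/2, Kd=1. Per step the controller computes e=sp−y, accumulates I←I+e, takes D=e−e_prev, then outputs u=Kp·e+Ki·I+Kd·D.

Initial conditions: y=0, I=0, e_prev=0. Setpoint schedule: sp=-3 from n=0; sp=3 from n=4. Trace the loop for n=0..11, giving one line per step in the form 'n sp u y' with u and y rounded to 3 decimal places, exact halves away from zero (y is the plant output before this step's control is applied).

0 -3 -13.500 0.000
1 -3 0.188 -3.375
2 -3 -11.948 -1.303
3 -3 -2.498 -3.508
4 3 16.397 -2.028
5 3 -4.503 3.288
6 3 14.325 0.190
7 3 -0.162 3.657
8 3 12.376 1.422
9 3 2.425 3.663
10 3 10.833 2.071
11 3 4.040 3.537

(exact arithmetic carried between steps; '≈' marks a value shown rounded to 6 d.p. or computed from one; I and e_prev carry over from the previous line; the table rounds u and y to 3 d.p., halves away from zero)
n=0: y=0, sp=-3, e=sp−y=-3; I=-3, D=e−e_prev=-3; u=2·(-3)+3/2·(-3)+1·(-3)=-13.5; next y=2/5·0+1/4·(-13.5)=-3.375
n=1: y=-3.375, sp=-3, e=sp−y=0.375; I=-2.625, D=e−e_prev=3.375; u=2·0.375+3/2·(-2.625)+1·3.375=0.1875; next y=2/5·(-3.375)+1/4·0.1875=-1.303125
n=2: y=-1.303125, sp=-3, e=sp−y=-1.696875; I=-4.321875, D=e−e_prev=-2.071875; u=2·(-1.696875)+3/2·(-4.321875)+1·(-2.071875)≈-11.948438; next y=2/5·(-1.303125)+1/4·(-11.948438)≈-3.508359
n=3: y≈-3.508359, sp=-3, e=sp−y≈0.508359; I≈-3.813516, D=e−e_prev≈2.205234; u=2·0.508359+3/2·(-3.813516)+1·2.205234≈-2.498320; next y=2/5·(-3.508359)+1/4·(-2.498320)≈-2.027924
n=4: y≈-2.027924, sp=3, e=sp−y≈5.027924; I≈1.214408, D=e−e_prev≈4.519564; u=2·5.027924+3/2·1.214408+1·4.519564≈16.397024; next y=2/5·(-2.027924)+1/4·16.397024≈3.288087
n=5: y≈3.288087, sp=3, e=sp−y≈-0.288087; I≈0.926322, D=e−e_prev≈-5.316010; u=2·(-0.288087)+3/2·0.926322+1·(-5.316010)≈-4.502701; next y=2/5·3.288087+1/4·(-4.502701)≈0.189559
n=6: y≈0.189559, sp=3, e=sp−y≈2.810441; I≈3.736762, D=e−e_prev≈3.098527; u=2·2.810441+3/2·3.736762+1·3.098527≈14.324552; next y=2/5·0.189559+1/4·14.324552≈3.656962
n=7: y≈3.656962, sp=3, e=sp−y≈-0.656962; I≈3.079801, D=e−e_prev≈-3.467402; u=2·(-0.656962)+3/2·3.079801+1·(-3.467402)≈-0.161625; next y=2/5·3.656962+1/4·(-0.161625)≈1.422378
n=8: y≈1.422378, sp=3, e=sp−y≈1.577622; I≈4.657422, D=e−e_prev≈2.234583; u=2·1.577622+3/2·4.657422+1·2.234583≈12.375960; next y=2/5·1.422378+1/4·12.375960≈3.662941
n=9: y≈3.662941, sp=3, e=sp−y≈-0.662941; I≈3.994481, D=e−e_prev≈-2.240563; u=2·(-0.662941)+3/2·3.994481+1·(-2.240563)≈2.425276; next y=2/5·3.662941+1/4·2.425276≈2.071495
n=10: y≈2.071495, sp=3, e=sp−y≈0.928505; I≈4.922985, D=e−e_prev≈1.591446; u=2·0.928505+3/2·4.922985+1·1.591446≈10.832933; next y=2/5·2.071495+1/4·10.832933≈3.536831
n=11: y≈3.536831, sp=3, e=sp−y≈-0.536831; I≈4.386154, D=e−e_prev≈-1.465336; u=2·(-0.536831)+3/2·4.386154+1·(-1.465336)≈4.040232; next y=2/5·3.536831+1/4·4.040232≈2.424791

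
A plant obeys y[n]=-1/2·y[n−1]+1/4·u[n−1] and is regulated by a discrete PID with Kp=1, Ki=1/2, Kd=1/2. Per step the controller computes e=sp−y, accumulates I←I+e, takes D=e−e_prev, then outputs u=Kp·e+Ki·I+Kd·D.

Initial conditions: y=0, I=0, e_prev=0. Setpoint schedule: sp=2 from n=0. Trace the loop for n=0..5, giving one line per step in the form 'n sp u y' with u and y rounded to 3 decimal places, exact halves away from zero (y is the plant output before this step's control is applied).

(exact arithmetic carried between steps; '≈' marks a value shown rounded to 6 d.p. or computed from one; I and e_prev carry over from the previous line; the table rounds u and y to 3 d.p., halves away from zero)
n=0: y=0, sp=2, e=sp−y=2; I=2, D=e−e_prev=2; u=1·2+1/2·2+1/2·2=4; next y=-1/2·0+1/4·4=1
n=1: y=1, sp=2, e=sp−y=1; I=3, D=e−e_prev=-1; u=1·1+1/2·3+1/2·(-1)=2; next y=-1/2·1+1/4·2=0
n=2: y=0, sp=2, e=sp−y=2; I=5, D=e−e_prev=1; u=1·2+1/2·5+1/2·1=5; next y=-1/2·0+1/4·5=1.25
n=3: y=1.25, sp=2, e=sp−y=0.75; I=5.75, D=e−e_prev=-1.25; u=1·0.75+1/2·5.75+1/2·(-1.25)=3; next y=-1/2·1.25+1/4·3=0.125
n=4: y=0.125, sp=2, e=sp−y=1.875; I=7.625, D=e−e_prev=1.125; u=1·1.875+1/2·7.625+1/2·1.125=6.25; next y=-1/2·0.125+1/4·6.25=1.5
n=5: y=1.5, sp=2, e=sp−y=0.5; I=8.125, D=e−e_prev=-1.375; u=1·0.5+1/2·8.125+1/2·(-1.375)=3.875; next y=-1/2·1.5+1/4·3.875=0.21875

0 2 4.000 0.000
1 2 2.000 1.000
2 2 5.000 0.000
3 2 3.000 1.250
4 2 6.250 0.125
5 2 3.875 1.500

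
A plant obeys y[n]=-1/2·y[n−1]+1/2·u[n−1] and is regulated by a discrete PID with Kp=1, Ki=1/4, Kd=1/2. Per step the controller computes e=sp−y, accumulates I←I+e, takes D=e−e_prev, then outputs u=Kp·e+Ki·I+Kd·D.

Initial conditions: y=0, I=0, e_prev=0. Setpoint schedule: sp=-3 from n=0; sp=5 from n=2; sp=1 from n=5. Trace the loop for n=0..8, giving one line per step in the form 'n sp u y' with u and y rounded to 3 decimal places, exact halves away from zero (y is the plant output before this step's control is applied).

(exact arithmetic carried between steps; '≈' marks a value shown rounded to 6 d.p. or computed from one; I and e_prev carry over from the previous line; the table rounds u and y to 3 d.p., halves away from zero)
n=0: y=0, sp=-3, e=sp−y=-3; I=-3, D=e−e_prev=-3; u=1·(-3)+1/4·(-3)+1/2·(-3)=-5.25; next y=-1/2·0+1/2·(-5.25)=-2.625
n=1: y=-2.625, sp=-3, e=sp−y=-0.375; I=-3.375, D=e−e_prev=2.625; u=1·(-0.375)+1/4·(-3.375)+1/2·2.625=0.09375; next y=-1/2·(-2.625)+1/2·0.09375=1.359375
n=2: y=1.359375, sp=5, e=sp−y=3.640625; I=0.265625, D=e−e_prev=4.015625; u=1·3.640625+1/4·0.265625+1/2·4.015625≈5.714844; next y=-1/2·1.359375+1/2·5.714844≈2.177734
n=3: y≈2.177734, sp=5, e=sp−y≈2.822266; I≈3.087891, D=e−e_prev≈-0.818359; u=1·2.822266+1/4·3.087891+1/2·(-0.818359)≈3.185059; next y=-1/2·2.177734+1/2·3.185059≈0.503662
n=4: y≈0.503662, sp=5, e=sp−y≈4.496338; I≈7.584229, D=e−e_prev≈1.674072; u=1·4.496338+1/4·7.584229+1/2·1.674072≈7.229431; next y=-1/2·0.503662+1/2·7.229431≈3.362885
n=5: y≈3.362885, sp=1, e=sp−y≈-2.362885; I≈5.221344, D=e−e_prev≈-6.859222; u=1·(-2.362885)+1/4·5.221344+1/2·(-6.859222)≈-4.487160; next y=-1/2·3.362885+1/2·(-4.487160)≈-3.925022
n=6: y≈-3.925022, sp=1, e=sp−y≈4.925022; I≈10.146366, D=e−e_prev≈7.287907; u=1·4.925022+1/4·10.146366+1/2·7.287907≈11.105567; next y=-1/2·(-3.925022)+1/2·11.105567≈7.515295
n=7: y≈7.515295, sp=1, e=sp−y≈-6.515295; I≈3.631072, D=e−e_prev≈-11.440317; u=1·(-6.515295)+1/4·3.631072+1/2·(-11.440317)≈-11.327685; next y=-1/2·7.515295+1/2·(-11.327685)≈-9.421490
n=8: y≈-9.421490, sp=1, e=sp−y≈10.421490; I≈14.052561, D=e−e_prev≈16.936784; u=1·10.421490+1/4·14.052561+1/2·16.936784≈22.403022; next y=-1/2·(-9.421490)+1/2·22.403022≈15.912256

0 -3 -5.250 0.000
1 -3 0.094 -2.625
2 5 5.715 1.359
3 5 3.185 2.178
4 5 7.229 0.504
5 1 -4.487 3.363
6 1 11.106 -3.925
7 1 -11.328 7.515
8 1 22.403 -9.421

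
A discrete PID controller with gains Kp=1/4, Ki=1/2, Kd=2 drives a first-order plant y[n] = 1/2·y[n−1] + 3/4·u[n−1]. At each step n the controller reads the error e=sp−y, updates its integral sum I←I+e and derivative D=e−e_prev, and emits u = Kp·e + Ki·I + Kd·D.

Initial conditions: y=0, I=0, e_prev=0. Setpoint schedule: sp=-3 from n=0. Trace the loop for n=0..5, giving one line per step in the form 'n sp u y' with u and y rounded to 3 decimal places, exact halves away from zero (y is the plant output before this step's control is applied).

0 -3 -8.250 0.000
1 -3 13.266 -6.188
2 -3 -33.384 6.855
3 -3 66.055 -21.610
4 -3 -147.523 38.736
5 -3 309.830 -91.274

(exact arithmetic carried between steps; '≈' marks a value shown rounded to 6 d.p. or computed from one; I and e_prev carry over from the previous line; the table rounds u and y to 3 d.p., halves away from zero)
n=0: y=0, sp=-3, e=sp−y=-3; I=-3, D=e−e_prev=-3; u=1/4·(-3)+1/2·(-3)+2·(-3)=-8.25; next y=1/2·0+3/4·(-8.25)=-6.1875
n=1: y=-6.1875, sp=-3, e=sp−y=3.1875; I=0.1875, D=e−e_prev=6.1875; u=1/4·3.1875+1/2·0.1875+2·6.1875=13.265625; next y=1/2·(-6.1875)+3/4·13.265625≈6.855469
n=2: y≈6.855469, sp=-3, e=sp−y≈-9.855469; I≈-9.667969, D=e−e_prev≈-13.042969; u=1/4·(-9.855469)+1/2·(-9.667969)+2·(-13.042969)≈-33.383789; next y=1/2·6.855469+3/4·(-33.383789)≈-21.610107
n=3: y≈-21.610107, sp=-3, e=sp−y≈18.610107; I≈8.942139, D=e−e_prev≈28.465576; u=1/4·18.610107+1/2·8.942139+2·28.465576≈66.054749; next y=1/2·(-21.610107)+3/4·66.054749≈38.736008
n=4: y≈38.736008, sp=-3, e=sp−y≈-41.736008; I≈-32.793869, D=e−e_prev≈-60.346115; u=1/4·(-41.736008)+1/2·(-32.793869)+2·(-60.346115)≈-147.523167; next y=1/2·38.736008+3/4·(-147.523167)≈-91.274371
n=5: y≈-91.274371, sp=-3, e=sp−y≈88.274371; I≈55.480502, D=e−e_prev≈130.010379; u=1/4·88.274371+1/2·55.480502+2·130.010379≈309.829602; next y=1/2·(-91.274371)+3/4·309.829602≈186.735016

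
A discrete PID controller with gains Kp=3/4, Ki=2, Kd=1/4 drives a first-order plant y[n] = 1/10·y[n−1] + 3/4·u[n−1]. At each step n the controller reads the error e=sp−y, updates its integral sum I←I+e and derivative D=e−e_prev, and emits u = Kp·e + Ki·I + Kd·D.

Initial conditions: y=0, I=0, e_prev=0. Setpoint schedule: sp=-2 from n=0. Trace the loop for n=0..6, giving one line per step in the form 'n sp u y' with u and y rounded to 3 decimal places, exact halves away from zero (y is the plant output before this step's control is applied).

0 -2 -6.000 0.000
1 -2 4.000 -4.500
2 -2 -13.275 2.550
3 -2 16.141 -9.701
4 -2 -34.030 11.136
5 -2 51.542 -24.409
6 -2 -94.400 36.216

(exact arithmetic carried between steps; '≈' marks a value shown rounded to 6 d.p. or computed from one; I and e_prev carry over from the previous line; the table rounds u and y to 3 d.p., halves away from zero)
n=0: y=0, sp=-2, e=sp−y=-2; I=-2, D=e−e_prev=-2; u=3/4·(-2)+2·(-2)+1/4·(-2)=-6; next y=1/10·0+3/4·(-6)=-4.5
n=1: y=-4.5, sp=-2, e=sp−y=2.5; I=0.5, D=e−e_prev=4.5; u=3/4·2.5+2·0.5+1/4·4.5=4; next y=1/10·(-4.5)+3/4·4=2.55
n=2: y=2.55, sp=-2, e=sp−y=-4.55; I=-4.05, D=e−e_prev=-7.05; u=3/4·(-4.55)+2·(-4.05)+1/4·(-7.05)=-13.275; next y=1/10·2.55+3/4·(-13.275)=-9.70125
n=3: y=-9.70125, sp=-2, e=sp−y=7.70125; I=3.65125, D=e−e_prev=12.25125; u=3/4·7.70125+2·3.65125+1/4·12.25125=16.14125; next y=1/10·(-9.70125)+3/4·16.14125≈11.135813
n=4: y≈11.135813, sp=-2, e=sp−y≈-13.135813; I≈-9.484563, D=e−e_prev≈-20.837063; u=3/4·(-13.135813)+2·(-9.484563)+1/4·(-20.837063)≈-34.03025; next y=1/10·11.135813+3/4·(-34.03025)≈-24.409106
n=5: y≈-24.409106, sp=-2, e=sp−y≈22.409106; I≈12.924544, D=e−e_prev≈35.544919; u=3/4·22.409106+2·12.924544+1/4·35.544919≈51.542147; next y=1/10·(-24.409106)+3/4·51.542147≈36.215700
n=6: y≈36.215700, sp=-2, e=sp−y≈-38.215700; I≈-25.291156, D=e−e_prev≈-60.624806; u=3/4·(-38.215700)+2·(-25.291156)+1/4·(-60.624806)≈-94.400288; next y=1/10·36.215700+3/4·(-94.400288)≈-67.178646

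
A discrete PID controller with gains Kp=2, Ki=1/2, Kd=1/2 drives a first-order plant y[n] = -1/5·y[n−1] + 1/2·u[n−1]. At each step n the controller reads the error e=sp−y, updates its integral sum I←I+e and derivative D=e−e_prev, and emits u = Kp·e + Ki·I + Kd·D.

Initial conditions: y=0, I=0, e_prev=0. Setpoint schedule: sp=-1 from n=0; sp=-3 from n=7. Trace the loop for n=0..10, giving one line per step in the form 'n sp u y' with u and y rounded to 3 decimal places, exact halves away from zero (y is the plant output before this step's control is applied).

(exact arithmetic carried between steps; '≈' marks a value shown rounded to 6 d.p. or computed from one; I and e_prev carry over from the previous line; the table rounds u and y to 3 d.p., halves away from zero)
n=0: y=0, sp=-1, e=sp−y=-1; I=-1, D=e−e_prev=-1; u=2·(-1)+1/2·(-1)+1/2·(-1)=-3; next y=-1/5·0+1/2·(-3)=-1.5
n=1: y=-1.5, sp=-1, e=sp−y=0.5; I=-0.5, D=e−e_prev=1.5; u=2·0.5+1/2·(-0.5)+1/2·1.5=1.5; next y=-1/5·(-1.5)+1/2·1.5=1.05
n=2: y=1.05, sp=-1, e=sp−y=-2.05; I=-2.55, D=e−e_prev=-2.55; u=2·(-2.05)+1/2·(-2.55)+1/2·(-2.55)=-6.65; next y=-1/5·1.05+1/2·(-6.65)=-3.535
n=3: y=-3.535, sp=-1, e=sp−y=2.535; I=-0.015, D=e−e_prev=4.585; u=2·2.535+1/2·(-0.015)+1/2·4.585=7.355; next y=-1/5·(-3.535)+1/2·7.355=4.3845
n=4: y=4.3845, sp=-1, e=sp−y=-5.3845; I=-5.3995, D=e−e_prev=-7.9195; u=2·(-5.3845)+1/2·(-5.3995)+1/2·(-7.9195)=-17.4285; next y=-1/5·4.3845+1/2·(-17.4285)=-9.59115
n=5: y=-9.59115, sp=-1, e=sp−y=8.59115; I=3.19165, D=e−e_prev=13.97565; u=2·8.59115+1/2·3.19165+1/2·13.97565=25.76595; next y=-1/5·(-9.59115)+1/2·25.76595=14.801205
n=6: y=14.801205, sp=-1, e=sp−y=-15.801205; I=-12.609555, D=e−e_prev=-24.392355; u=2·(-15.801205)+1/2·(-12.609555)+1/2·(-24.392355)=-50.103365; next y=-1/5·14.801205+1/2·(-50.103365)≈-28.011924
n=7: y≈-28.011924, sp=-3, e=sp−y≈25.011924; I≈12.402369, D=e−e_prev≈40.813129; u=2·25.011924+1/2·12.402369+1/2·40.813129≈76.631596; next y=-1/5·(-28.011924)+1/2·76.631596≈43.918182
n=8: y≈43.918182, sp=-3, e=sp−y≈-46.918182; I≈-34.515814, D=e−e_prev≈-71.930106; u=2·(-46.918182)+1/2·(-34.515814)+1/2·(-71.930106)≈-147.059325; next y=-1/5·43.918182+1/2·(-147.059325)≈-82.313299
n=9: y≈-82.313299, sp=-3, e=sp−y≈79.313299; I≈44.797485, D=e−e_prev≈126.231481; u=2·79.313299+1/2·44.797485+1/2·126.231481≈244.141081; next y=-1/5·(-82.313299)+1/2·244.141081≈138.533200
n=10: y≈138.533200, sp=-3, e=sp−y≈-141.533200; I≈-96.735715, D=e−e_prev≈-220.846499; u=2·(-141.533200)+1/2·(-96.735715)+1/2·(-220.846499)≈-441.857508; next y=-1/5·138.533200+1/2·(-441.857508)≈-248.635394

0 -1 -3.000 0.000
1 -1 1.500 -1.500
2 -1 -6.650 1.050
3 -1 7.355 -3.535
4 -1 -17.429 4.385
5 -1 25.766 -9.591
6 -1 -50.103 14.801
7 -3 76.632 -28.012
8 -3 -147.059 43.918
9 -3 244.141 -82.313
10 -3 -441.858 138.533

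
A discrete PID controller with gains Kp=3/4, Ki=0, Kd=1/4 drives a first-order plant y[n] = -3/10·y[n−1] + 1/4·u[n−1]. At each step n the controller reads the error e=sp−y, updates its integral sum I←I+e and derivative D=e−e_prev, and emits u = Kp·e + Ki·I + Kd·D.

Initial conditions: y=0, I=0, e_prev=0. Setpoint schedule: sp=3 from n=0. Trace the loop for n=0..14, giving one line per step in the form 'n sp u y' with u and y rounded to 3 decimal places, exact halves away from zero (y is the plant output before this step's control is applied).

(exact arithmetic carried between steps; '≈' marks a value shown rounded to 6 d.p. or computed from one; I and e_prev carry over from the previous line; the table rounds u and y to 3 d.p., halves away from zero)
n=0: y=0, sp=3, e=sp−y=3; I=3, D=e−e_prev=3; u=3/4·3+0·3+1/4·3=3; next y=-3/10·0+1/4·3=0.75
n=1: y=0.75, sp=3, e=sp−y=2.25; I=5.25, D=e−e_prev=-0.75; u=3/4·2.25+0·5.25+1/4·(-0.75)=1.5; next y=-3/10·0.75+1/4·1.5=0.15
n=2: y=0.15, sp=3, e=sp−y=2.85; I=8.1, D=e−e_prev=0.6; u=3/4·2.85+0·8.1+1/4·0.6=2.2875; next y=-3/10·0.15+1/4·2.2875=0.526875
n=3: y=0.526875, sp=3, e=sp−y=2.473125; I=10.573125, D=e−e_prev=-0.376875; u=3/4·2.473125+0·10.573125+1/4·(-0.376875)=1.760625; next y=-3/10·0.526875+1/4·1.760625≈0.282094
n=4: y≈0.282094, sp=3, e=sp−y≈2.717906; I≈13.291031, D=e−e_prev≈0.244781; u=3/4·2.717906+0·13.291031+1/4·0.244781≈2.099625; next y=-3/10·0.282094+1/4·2.099625≈0.440278
n=5: y≈0.440278, sp=3, e=sp−y≈2.559722; I≈15.850753, D=e−e_prev≈-0.158184; u=3/4·2.559722+0·15.850753+1/4·(-0.158184)≈1.880245; next y=-3/10·0.440278+1/4·1.880245≈0.337978
n=6: y≈0.337978, sp=3, e=sp−y≈2.662022; I≈18.512775, D=e−e_prev≈0.102300; u=3/4·2.662022+0·18.512775+1/4·0.102300≈2.022092; next y=-3/10·0.337978+1/4·2.022092≈0.404130
n=7: y≈0.404130, sp=3, e=sp−y≈2.595870; I≈21.108646, D=e−e_prev≈-0.066152; u=3/4·2.595870+0·21.108646+1/4·(-0.066152)≈1.930365; next y=-3/10·0.404130+1/4·1.930365≈0.361352
n=8: y≈0.361352, sp=3, e=sp−y≈2.638648; I≈23.747293, D=e−e_prev≈0.042777; u=3/4·2.638648+0·23.747293+1/4·0.042777≈1.989680; next y=-3/10·0.361352+1/4·1.989680≈0.389014
n=9: y≈0.389014, sp=3, e=sp−y≈2.610986; I≈26.358279, D=e−e_prev≈-0.027662; u=3/4·2.610986+0·26.358279+1/4·(-0.027662)≈1.951324; next y=-3/10·0.389014+1/4·1.951324≈0.371127
n=10: y≈0.371127, sp=3, e=sp−y≈2.628873; I≈28.987152, D=e−e_prev≈0.017888; u=3/4·2.628873+0·28.987152+1/4·0.017888≈1.976127; next y=-3/10·0.371127+1/4·1.976127≈0.382694
n=11: y≈0.382694, sp=3, e=sp−y≈2.617306; I≈31.604459, D=e−e_prev≈-0.011567; u=3/4·2.617306+0·31.604459+1/4·(-0.011567)≈1.960088; next y=-3/10·0.382694+1/4·1.960088≈0.375214
n=12: y≈0.375214, sp=3, e=sp−y≈2.624786; I≈34.229245, D=e−e_prev≈0.007480; u=3/4·2.624786+0·34.229245+1/4·0.007480≈1.970460; next y=-3/10·0.375214+1/4·1.970460≈0.380051
n=13: y≈0.380051, sp=3, e=sp−y≈2.619949; I≈36.849194, D=e−e_prev≈-0.004837; u=3/4·2.619949+0·36.849194+1/4·(-0.004837)≈1.963753; next y=-3/10·0.380051+1/4·1.963753≈0.376923
n=14: y≈0.376923, sp=3, e=sp−y≈2.623077; I≈39.472271, D=e−e_prev≈0.003128; u=3/4·2.623077+0·39.472271+1/4·0.003128≈1.968090; next y=-3/10·0.376923+1/4·1.968090≈0.378946

0 3 3.000 0.000
1 3 1.500 0.750
2 3 2.288 0.150
3 3 1.761 0.527
4 3 2.100 0.282
5 3 1.880 0.440
6 3 2.022 0.338
7 3 1.930 0.404
8 3 1.990 0.361
9 3 1.951 0.389
10 3 1.976 0.371
11 3 1.960 0.383
12 3 1.970 0.375
13 3 1.964 0.380
14 3 1.968 0.377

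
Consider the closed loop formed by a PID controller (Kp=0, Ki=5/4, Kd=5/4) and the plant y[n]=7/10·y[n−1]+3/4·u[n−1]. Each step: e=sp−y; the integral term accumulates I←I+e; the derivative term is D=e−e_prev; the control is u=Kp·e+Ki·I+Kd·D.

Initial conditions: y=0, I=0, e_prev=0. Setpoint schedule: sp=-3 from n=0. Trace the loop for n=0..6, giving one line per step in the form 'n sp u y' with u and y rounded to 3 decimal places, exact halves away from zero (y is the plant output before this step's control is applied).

(exact arithmetic carried between steps; '≈' marks a value shown rounded to 6 d.p. or computed from one; I and e_prev carry over from the previous line; the table rounds u and y to 3 d.p., halves away from zero)
n=0: y=0, sp=-3, e=sp−y=-3; I=-3, D=e−e_prev=-3; u=0·(-3)+5/4·(-3)+5/4·(-3)=-7.5; next y=7/10·0+3/4·(-7.5)=-5.625
n=1: y=-5.625, sp=-3, e=sp−y=2.625; I=-0.375, D=e−e_prev=5.625; u=0·2.625+5/4·(-0.375)+5/4·5.625=6.5625; next y=7/10·(-5.625)+3/4·6.5625=0.984375
n=2: y=0.984375, sp=-3, e=sp−y=-3.984375; I=-4.359375, D=e−e_prev=-6.609375; u=0·(-3.984375)+5/4·(-4.359375)+5/4·(-6.609375)≈-13.710938; next y=7/10·0.984375+3/4·(-13.710938)≈-9.594141
n=3: y≈-9.594141, sp=-3, e=sp−y≈6.594141; I≈2.234766, D=e−e_prev≈10.578516; u=0·6.594141+5/4·2.234766+5/4·10.578516≈16.016602; next y=7/10·(-9.594141)+3/4·16.016602≈5.296553
n=4: y≈5.296553, sp=-3, e=sp−y≈-8.296553; I≈-6.061787, D=e−e_prev≈-14.890693; u=0·(-8.296553)+5/4·(-6.061787)+5/4·(-14.890693)≈-26.190601; next y=7/10·5.296553+3/4·(-26.190601)≈-15.935364
n=5: y≈-15.935364, sp=-3, e=sp−y≈12.935364; I≈6.873576, D=e−e_prev≈21.231916; u=0·12.935364+5/4·6.873576+5/4·21.231916≈35.131866; next y=7/10·(-15.935364)+3/4·35.131866≈15.194145
n=6: y≈15.194145, sp=-3, e=sp−y≈-18.194145; I≈-11.320568, D=e−e_prev≈-31.129508; u=0·(-18.194145)+5/4·(-11.320568)+5/4·(-31.129508)≈-53.062596; next y=7/10·15.194145+3/4·(-53.062596)≈-29.161046

0 -3 -7.500 0.000
1 -3 6.563 -5.625
2 -3 -13.711 0.984
3 -3 16.017 -9.594
4 -3 -26.191 5.297
5 -3 35.132 -15.935
6 -3 -53.063 15.194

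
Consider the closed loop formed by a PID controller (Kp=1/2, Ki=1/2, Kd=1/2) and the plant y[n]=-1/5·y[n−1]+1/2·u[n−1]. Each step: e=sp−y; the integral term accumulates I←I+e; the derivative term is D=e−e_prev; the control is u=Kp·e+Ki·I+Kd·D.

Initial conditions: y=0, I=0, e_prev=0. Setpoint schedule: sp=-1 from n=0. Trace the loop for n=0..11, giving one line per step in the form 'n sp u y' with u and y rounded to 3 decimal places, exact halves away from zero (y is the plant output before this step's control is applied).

(exact arithmetic carried between steps; '≈' marks a value shown rounded to 6 d.p. or computed from one; I and e_prev carry over from the previous line; the table rounds u and y to 3 d.p., halves away from zero)
n=0: y=0, sp=-1, e=sp−y=-1; I=-1, D=e−e_prev=-1; u=1/2·(-1)+1/2·(-1)+1/2·(-1)=-1.5; next y=-1/5·0+1/2·(-1.5)=-0.75
n=1: y=-0.75, sp=-1, e=sp−y=-0.25; I=-1.25, D=e−e_prev=0.75; u=1/2·(-0.25)+1/2·(-1.25)+1/2·0.75=-0.375; next y=-1/5·(-0.75)+1/2·(-0.375)=-0.0375
n=2: y=-0.0375, sp=-1, e=sp−y=-0.9625; I=-2.2125, D=e−e_prev=-0.7125; u=1/2·(-0.9625)+1/2·(-2.2125)+1/2·(-0.7125)=-1.94375; next y=-1/5·(-0.0375)+1/2·(-1.94375)=-0.964375
n=3: y=-0.964375, sp=-1, e=sp−y=-0.035625; I=-2.248125, D=e−e_prev=0.926875; u=1/2·(-0.035625)+1/2·(-2.248125)+1/2·0.926875≈-0.678438; next y=-1/5·(-0.964375)+1/2·(-0.678438)≈-0.146344
n=4: y≈-0.146344, sp=-1, e=sp−y≈-0.853656; I≈-3.101781, D=e−e_prev≈-0.818031; u=1/2·(-0.853656)+1/2·(-3.101781)+1/2·(-0.818031)≈-2.386734; next y=-1/5·(-0.146344)+1/2·(-2.386734)≈-1.164098
n=5: y≈-1.164098, sp=-1, e=sp−y≈0.164098; I≈-2.937683, D=e−e_prev≈1.017755; u=1/2·0.164098+1/2·(-2.937683)+1/2·1.017755≈-0.877915; next y=-1/5·(-1.164098)+1/2·(-0.877915)≈-0.206138
n=6: y≈-0.206138, sp=-1, e=sp−y≈-0.793862; I≈-3.731545, D=e−e_prev≈-0.957961; u=1/2·(-0.793862)+1/2·(-3.731545)+1/2·(-0.957961)≈-2.741684; next y=-1/5·(-0.206138)+1/2·(-2.741684)≈-1.329614
n=7: y≈-1.329614, sp=-1, e=sp−y≈0.329614; I≈-3.401931, D=e−e_prev≈1.123477; u=1/2·0.329614+1/2·(-3.401931)+1/2·1.123477≈-0.974420; next y=-1/5·(-1.329614)+1/2·(-0.974420)≈-0.221287
n=8: y≈-0.221287, sp=-1, e=sp−y≈-0.778713; I≈-4.180644, D=e−e_prev≈-1.108328; u=1/2·(-0.778713)+1/2·(-4.180644)+1/2·(-1.108328)≈-3.033842; next y=-1/5·(-0.221287)+1/2·(-3.033842)≈-1.472664
n=9: y≈-1.472664, sp=-1, e=sp−y≈0.472664; I≈-3.707980, D=e−e_prev≈1.251377; u=1/2·0.472664+1/2·(-3.707980)+1/2·1.251377≈-0.991970; next y=-1/5·(-1.472664)+1/2·(-0.991970)≈-0.201452
n=10: y≈-0.201452, sp=-1, e=sp−y≈-0.798548; I≈-4.506528, D=e−e_prev≈-1.271211; u=1/2·(-0.798548)+1/2·(-4.506528)+1/2·(-1.271211)≈-3.288144; next y=-1/5·(-0.201452)+1/2·(-3.288144)≈-1.603781
n=11: y≈-1.603781, sp=-1, e=sp−y≈0.603781; I≈-3.902746, D=e−e_prev≈1.402329; u=1/2·0.603781+1/2·(-3.902746)+1/2·1.402329≈-0.948318; next y=-1/5·(-1.603781)+1/2·(-0.948318)≈-0.153403

0 -1 -1.500 0.000
1 -1 -0.375 -0.750
2 -1 -1.944 -0.038
3 -1 -0.678 -0.964
4 -1 -2.387 -0.146
5 -1 -0.878 -1.164
6 -1 -2.742 -0.206
7 -1 -0.974 -1.330
8 -1 -3.034 -0.221
9 -1 -0.992 -1.473
10 -1 -3.288 -0.201
11 -1 -0.948 -1.604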